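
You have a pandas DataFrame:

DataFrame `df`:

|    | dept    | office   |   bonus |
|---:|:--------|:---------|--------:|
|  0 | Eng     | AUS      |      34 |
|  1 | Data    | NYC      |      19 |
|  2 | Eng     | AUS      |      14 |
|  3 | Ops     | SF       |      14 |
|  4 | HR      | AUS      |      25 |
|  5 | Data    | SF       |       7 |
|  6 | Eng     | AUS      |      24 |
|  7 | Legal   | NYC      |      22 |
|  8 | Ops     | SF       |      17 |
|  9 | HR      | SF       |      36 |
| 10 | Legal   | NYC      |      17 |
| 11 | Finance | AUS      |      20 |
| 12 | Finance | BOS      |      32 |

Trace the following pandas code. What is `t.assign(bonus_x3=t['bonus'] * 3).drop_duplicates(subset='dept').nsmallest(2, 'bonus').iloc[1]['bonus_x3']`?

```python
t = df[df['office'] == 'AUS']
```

filter rows where office == 'AUS':
       dept office  bonus
0       Eng    AUS     34
2       Eng    AUS     14
4        HR    AUS     25
6       Eng    AUS     24
11  Finance    AUS     20
add column bonus_x3 = t['bonus'] * 3:
       dept office  bonus  bonus_x3
0       Eng    AUS     34       102
2       Eng    AUS     14        42
4        HR    AUS     25        75
6       Eng    AUS     24        72
11  Finance    AUS     20        60
drop duplicate dept (keep=first):
       dept office  bonus  bonus_x3
0       Eng    AUS     34       102
4        HR    AUS     25        75
11  Finance    AUS     20        60
take 2 rows with smallest bonus:
       dept office  bonus  bonus_x3
11  Finance    AUS     20        60
4        HR    AUS     25        75
Hence 75.

75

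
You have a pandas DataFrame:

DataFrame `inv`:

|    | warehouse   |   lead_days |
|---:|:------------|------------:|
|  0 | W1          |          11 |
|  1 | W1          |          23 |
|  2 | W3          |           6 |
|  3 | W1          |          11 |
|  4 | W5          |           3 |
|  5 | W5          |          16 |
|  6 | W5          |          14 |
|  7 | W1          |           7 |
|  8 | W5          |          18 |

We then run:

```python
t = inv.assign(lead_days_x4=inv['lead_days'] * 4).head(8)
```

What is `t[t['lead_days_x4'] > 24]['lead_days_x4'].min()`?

add column lead_days_x4 = inv['lead_days'] * 4:
  warehouse  lead_days  lead_days_x4
0        W1         11            44
1        W1         23            92
2        W3          6            24
3        W1         11            44
4        W5          3            12
5        W5         16            64
6        W5         14            56
7        W1          7            28
8        W5         18            72
take first 8 rows:
  warehouse  lead_days  lead_days_x4
0        W1         11            44
1        W1         23            92
2        W3          6            24
3        W1         11            44
4        W5          3            12
5        W5         16            64
6        W5         14            56
7        W1          7            28
filter rows where lead_days_x4 > 24:
  warehouse  lead_days  lead_days_x4
0        W1         11            44
1        W1         23            92
3        W1         11            44
5        W5         16            64
6        W5         14            56
7        W1          7            28
Hence 28.

28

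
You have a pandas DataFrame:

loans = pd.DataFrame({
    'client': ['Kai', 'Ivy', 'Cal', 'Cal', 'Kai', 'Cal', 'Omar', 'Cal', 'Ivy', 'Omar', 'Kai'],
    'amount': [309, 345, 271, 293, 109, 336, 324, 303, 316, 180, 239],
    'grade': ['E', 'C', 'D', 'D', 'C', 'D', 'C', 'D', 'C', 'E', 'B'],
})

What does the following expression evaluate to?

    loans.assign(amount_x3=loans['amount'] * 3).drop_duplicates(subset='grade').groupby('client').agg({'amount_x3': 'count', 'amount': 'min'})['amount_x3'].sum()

add column amount_x3 = loans['amount'] * 3:
   client  amount grade  amount_x3
0     Kai     309     E        927
1     Ivy     345     C       1035
2     Cal     271     D        813
3     Cal     293     D        879
4     Kai     109     C        327
5     Cal     336     D       1008
6    Omar     324     C        972
7     Cal     303     D        909
8     Ivy     316     C        948
9    Omar     180     E        540
10    Kai     239     B        717
drop duplicate grade (keep=first):
   client  amount grade  amount_x3
0     Kai     309     E        927
1     Ivy     345     C       1035
2     Cal     271     D        813
10    Kai     239     B        717
group by client: count(amount_x3), min(amount):
        amount_x3  amount
client                   
Cal             1     271
Ivy             1     345
Kai             2     239
Reading off the sum of column 'amount_x3', we get 4.

4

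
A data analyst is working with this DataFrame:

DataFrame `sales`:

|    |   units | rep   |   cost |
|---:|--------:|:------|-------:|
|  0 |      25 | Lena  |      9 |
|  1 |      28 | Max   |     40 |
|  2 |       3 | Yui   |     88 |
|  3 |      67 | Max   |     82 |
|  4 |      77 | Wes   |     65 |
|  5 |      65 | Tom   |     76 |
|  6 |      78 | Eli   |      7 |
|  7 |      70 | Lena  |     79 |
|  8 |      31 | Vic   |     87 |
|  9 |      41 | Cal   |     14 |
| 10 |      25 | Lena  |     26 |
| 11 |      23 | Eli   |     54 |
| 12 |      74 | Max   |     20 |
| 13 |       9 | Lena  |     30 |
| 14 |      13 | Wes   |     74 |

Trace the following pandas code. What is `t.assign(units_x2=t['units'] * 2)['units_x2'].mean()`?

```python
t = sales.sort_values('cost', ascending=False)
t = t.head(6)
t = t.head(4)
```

sort by cost descending:
    units   rep  cost
2       3   Yui    88
8      31   Vic    87
3      67   Max    82
7      70  Lena    79
5      65   Tom    76
14     13   Wes    74
4      77   Wes    65
11     23   Eli    54
1      28   Max    40
13      9  Lena    30
10     25  Lena    26
12     74   Max    20
9      41   Cal    14
0      25  Lena     9
6      78   Eli     7
take first 6 rows:
    units   rep  cost
2       3   Yui    88
8      31   Vic    87
3      67   Max    82
7      70  Lena    79
5      65   Tom    76
14     13   Wes    74
take first 4 rows:
   units   rep  cost
2      3   Yui    88
8     31   Vic    87
3     67   Max    82
7     70  Lena    79
add column units_x2 = t['units'] * 2:
   units   rep  cost  units_x2
2      3   Yui    88         6
8     31   Vic    87        62
3     67   Max    82       134
7     70  Lena    79       140
Hence 85.5.

85.5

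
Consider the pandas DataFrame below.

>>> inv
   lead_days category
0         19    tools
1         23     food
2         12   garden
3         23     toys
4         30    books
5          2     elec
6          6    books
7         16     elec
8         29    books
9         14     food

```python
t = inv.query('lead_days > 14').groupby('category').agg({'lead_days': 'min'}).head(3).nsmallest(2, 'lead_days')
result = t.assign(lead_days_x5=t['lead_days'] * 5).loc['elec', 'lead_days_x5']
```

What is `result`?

80

filter rows where lead_days > 14:
   lead_days category
0         19    tools
1         23     food
3         23     toys
4         30    books
7         16     elec
8         29    books
group by category, min of lead_days:
          lead_days
category           
books            29
elec             16
food             23
tools            19
toys             23
take first 3 rows:
          lead_days
category           
books            29
elec             16
food             23
take 2 rows with smallest lead_days:
          lead_days
category           
elec             16
food             23
add column lead_days_x5 = t['lead_days'] * 5:
          lead_days  lead_days_x5
category                         
elec             16            80
food             23           115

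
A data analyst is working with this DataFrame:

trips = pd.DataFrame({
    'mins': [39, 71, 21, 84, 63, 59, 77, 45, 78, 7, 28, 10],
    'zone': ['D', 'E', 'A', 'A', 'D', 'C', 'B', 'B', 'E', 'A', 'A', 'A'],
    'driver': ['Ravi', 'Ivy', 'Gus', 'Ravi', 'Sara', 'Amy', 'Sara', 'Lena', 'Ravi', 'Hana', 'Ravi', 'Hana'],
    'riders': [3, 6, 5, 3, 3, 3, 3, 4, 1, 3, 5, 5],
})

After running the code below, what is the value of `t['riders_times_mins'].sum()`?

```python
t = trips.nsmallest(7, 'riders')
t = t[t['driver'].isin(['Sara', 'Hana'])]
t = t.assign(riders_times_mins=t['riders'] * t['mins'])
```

441

take 7 rows with smallest riders:
   mins zone driver  riders
8    78    E   Ravi       1
0    39    D   Ravi       3
3    84    A   Ravi       3
4    63    D   Sara       3
5    59    C    Amy       3
6    77    B   Sara       3
9     7    A   Hana       3
filter rows where driver in ['Sara', 'Hana']:
   mins zone driver  riders
4    63    D   Sara       3
6    77    B   Sara       3
9     7    A   Hana       3
add column riders_times_mins = t['riders'] * t['mins']:
   mins zone driver  riders  riders_times_mins
4    63    D   Sara       3                189
6    77    B   Sara       3                231
9     7    A   Hana       3                 21
Then the sum of column 'riders_times_mins': 441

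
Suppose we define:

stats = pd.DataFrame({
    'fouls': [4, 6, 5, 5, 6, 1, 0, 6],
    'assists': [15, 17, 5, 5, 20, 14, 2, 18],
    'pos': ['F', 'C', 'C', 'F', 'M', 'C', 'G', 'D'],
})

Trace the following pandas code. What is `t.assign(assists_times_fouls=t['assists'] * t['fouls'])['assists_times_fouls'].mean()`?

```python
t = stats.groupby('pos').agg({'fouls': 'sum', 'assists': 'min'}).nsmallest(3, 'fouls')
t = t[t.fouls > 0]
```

group by pos: sum(fouls), min(assists):
     fouls  assists
pos                
C       12        5
D        6       18
F        9        5
G        0        2
M        6       20
take 3 rows with smallest fouls:
     fouls  assists
pos                
G        0        2
D        6       18
M        6       20
filter rows where fouls > 0:
     fouls  assists
pos                
D        6       18
M        6       20
add column assists_times_fouls = t['assists'] * t['fouls']:
     fouls  assists  assists_times_fouls
pos                                     
D        6       18                  108
M        6       20                  120

114.0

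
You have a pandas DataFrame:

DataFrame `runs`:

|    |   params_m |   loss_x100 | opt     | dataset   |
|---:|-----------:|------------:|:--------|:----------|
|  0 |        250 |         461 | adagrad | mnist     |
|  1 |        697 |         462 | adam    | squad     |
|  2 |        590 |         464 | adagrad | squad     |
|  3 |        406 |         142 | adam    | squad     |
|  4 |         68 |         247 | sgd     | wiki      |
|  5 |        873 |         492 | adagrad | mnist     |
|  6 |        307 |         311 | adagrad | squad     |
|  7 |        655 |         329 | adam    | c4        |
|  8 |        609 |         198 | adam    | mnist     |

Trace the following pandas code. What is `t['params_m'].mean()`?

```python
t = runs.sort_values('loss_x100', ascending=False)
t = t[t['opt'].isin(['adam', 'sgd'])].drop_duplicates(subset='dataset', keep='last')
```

sort by loss_x100 descending:
   params_m  loss_x100      opt dataset
5       873        492  adagrad   mnist
2       590        464  adagrad   squad
1       697        462     adam   squad
0       250        461  adagrad   mnist
7       655        329     adam      c4
6       307        311  adagrad   squad
4        68        247      sgd    wiki
8       609        198     adam   mnist
3       406        142     adam   squad
filter rows where opt in ['adam', 'sgd']:
   params_m  loss_x100   opt dataset
1       697        462  adam   squad
7       655        329  adam      c4
4        68        247   sgd    wiki
8       609        198  adam   mnist
3       406        142  adam   squad
drop duplicate dataset (keep=last):
   params_m  loss_x100   opt dataset
7       655        329  adam      c4
4        68        247   sgd    wiki
8       609        198  adam   mnist
3       406        142  adam   squad

434.5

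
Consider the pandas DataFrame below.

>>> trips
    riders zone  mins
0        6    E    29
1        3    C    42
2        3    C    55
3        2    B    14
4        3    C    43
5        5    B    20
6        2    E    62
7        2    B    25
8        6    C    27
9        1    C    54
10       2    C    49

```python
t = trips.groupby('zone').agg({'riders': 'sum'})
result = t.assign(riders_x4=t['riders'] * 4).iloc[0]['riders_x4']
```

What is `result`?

group by zone, sum of riders:
      riders
zone        
B          9
C         18
E          8
add column riders_x4 = t['riders'] * 4:
      riders  riders_x4
zone                   
B          9         36
C         18         72
E          8         32
Taking the value at position 0, column 'riders_x4' gives 36.

36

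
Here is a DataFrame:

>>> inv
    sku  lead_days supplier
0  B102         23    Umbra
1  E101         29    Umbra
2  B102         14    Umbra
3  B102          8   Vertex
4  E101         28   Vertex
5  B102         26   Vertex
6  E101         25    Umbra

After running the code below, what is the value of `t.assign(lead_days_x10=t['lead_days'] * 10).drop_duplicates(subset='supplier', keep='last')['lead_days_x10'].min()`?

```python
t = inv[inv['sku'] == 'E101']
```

filter rows where sku == 'E101':
    sku  lead_days supplier
1  E101         29    Umbra
4  E101         28   Vertex
6  E101         25    Umbra
add column lead_days_x10 = t['lead_days'] * 10:
    sku  lead_days supplier  lead_days_x10
1  E101         29    Umbra            290
4  E101         28   Vertex            280
6  E101         25    Umbra            250
drop duplicate supplier (keep=last):
    sku  lead_days supplier  lead_days_x10
4  E101         28   Vertex            280
6  E101         25    Umbra            250

250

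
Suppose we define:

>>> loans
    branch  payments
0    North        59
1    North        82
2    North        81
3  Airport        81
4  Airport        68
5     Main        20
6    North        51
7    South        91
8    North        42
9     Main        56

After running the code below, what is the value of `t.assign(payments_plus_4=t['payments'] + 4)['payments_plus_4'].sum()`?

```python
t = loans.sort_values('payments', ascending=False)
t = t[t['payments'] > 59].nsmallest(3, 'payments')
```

242

sort by payments descending:
    branch  payments
7    South        91
1    North        82
2    North        81
3  Airport        81
4  Airport        68
0    North        59
9     Main        56
6    North        51
8    North        42
5     Main        20
filter rows where payments > 59:
    branch  payments
7    South        91
1    North        82
2    North        81
3  Airport        81
4  Airport        68
take 3 rows with smallest payments:
    branch  payments
4  Airport        68
2    North        81
3  Airport        81
add column payments_plus_4 = t['payments'] + 4:
    branch  payments  payments_plus_4
4  Airport        68               72
2    North        81               85
3  Airport        81               85
So sum() = 242.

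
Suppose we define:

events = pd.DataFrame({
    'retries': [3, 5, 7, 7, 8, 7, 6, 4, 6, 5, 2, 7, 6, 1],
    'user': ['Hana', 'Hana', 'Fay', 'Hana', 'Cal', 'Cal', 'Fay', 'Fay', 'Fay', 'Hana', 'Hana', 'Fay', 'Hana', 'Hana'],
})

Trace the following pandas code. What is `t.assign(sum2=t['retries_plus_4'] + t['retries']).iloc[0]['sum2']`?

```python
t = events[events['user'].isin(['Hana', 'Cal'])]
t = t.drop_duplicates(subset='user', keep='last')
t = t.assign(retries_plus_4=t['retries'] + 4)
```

18

filter rows where user in ['Hana', 'Cal']:
    retries  user
0         3  Hana
1         5  Hana
3         7  Hana
4         8   Cal
5         7   Cal
9         5  Hana
10        2  Hana
12        6  Hana
13        1  Hana
drop duplicate user (keep=last):
    retries  user
5         7   Cal
13        1  Hana
add column retries_plus_4 = t['retries'] + 4:
    retries  user  retries_plus_4
5         7   Cal              11
13        1  Hana               5
add column sum2 = t['retries_plus_4'] + t['retries']:
    retries  user  retries_plus_4  sum2
5         7   Cal              11    18
13        1  Hana               5     6
Taking the value at position 0, column 'sum2' gives 18.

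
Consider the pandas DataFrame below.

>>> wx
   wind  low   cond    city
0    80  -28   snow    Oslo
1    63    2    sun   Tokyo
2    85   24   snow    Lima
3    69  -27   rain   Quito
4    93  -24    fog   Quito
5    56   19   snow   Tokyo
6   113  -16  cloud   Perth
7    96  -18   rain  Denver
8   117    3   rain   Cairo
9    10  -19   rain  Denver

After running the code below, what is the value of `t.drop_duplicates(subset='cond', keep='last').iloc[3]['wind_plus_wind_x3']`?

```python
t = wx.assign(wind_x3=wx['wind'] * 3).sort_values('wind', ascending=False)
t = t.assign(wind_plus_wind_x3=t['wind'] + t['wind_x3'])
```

add column wind_x3 = wx['wind'] * 3:
   wind  low   cond    city  wind_x3
0    80  -28   snow    Oslo      240
1    63    2    sun   Tokyo      189
2    85   24   snow    Lima      255
3    69  -27   rain   Quito      207
4    93  -24    fog   Quito      279
5    56   19   snow   Tokyo      168
6   113  -16  cloud   Perth      339
7    96  -18   rain  Denver      288
8   117    3   rain   Cairo      351
9    10  -19   rain  Denver       30
sort by wind descending:
   wind  low   cond    city  wind_x3
8   117    3   rain   Cairo      351
6   113  -16  cloud   Perth      339
7    96  -18   rain  Denver      288
4    93  -24    fog   Quito      279
2    85   24   snow    Lima      255
0    80  -28   snow    Oslo      240
3    69  -27   rain   Quito      207
1    63    2    sun   Tokyo      189
5    56   19   snow   Tokyo      168
9    10  -19   rain  Denver       30
add column wind_plus_wind_x3 = t['wind'] + t['wind_x3']:
   wind  low   cond    city  wind_x3  wind_plus_wind_x3
8   117    3   rain   Cairo      351                468
6   113  -16  cloud   Perth      339                452
7    96  -18   rain  Denver      288                384
4    93  -24    fog   Quito      279                372
2    85   24   snow    Lima      255                340
0    80  -28   snow    Oslo      240                320
3    69  -27   rain   Quito      207                276
1    63    2    sun   Tokyo      189                252
5    56   19   snow   Tokyo      168                224
9    10  -19   rain  Denver       30                 40
drop duplicate cond (keep=last):
   wind  low   cond    city  wind_x3  wind_plus_wind_x3
6   113  -16  cloud   Perth      339                452
4    93  -24    fog   Quito      279                372
1    63    2    sun   Tokyo      189                252
5    56   19   snow   Tokyo      168                224
9    10  -19   rain  Denver       30                 40
Taking the value at position 3, column 'wind_plus_wind_x3' gives 224.

224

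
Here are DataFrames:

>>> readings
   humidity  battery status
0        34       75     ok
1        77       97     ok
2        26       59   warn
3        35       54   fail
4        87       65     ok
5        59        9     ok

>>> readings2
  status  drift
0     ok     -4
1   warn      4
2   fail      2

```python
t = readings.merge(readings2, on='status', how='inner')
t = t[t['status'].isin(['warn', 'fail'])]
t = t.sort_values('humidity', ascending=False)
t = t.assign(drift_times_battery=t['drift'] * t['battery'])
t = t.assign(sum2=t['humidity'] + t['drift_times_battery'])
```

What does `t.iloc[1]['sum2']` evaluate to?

262

merge on 'status' (how='inner') → 6 rows:
   humidity  battery status  drift
0        34       75     ok     -4
1        77       97     ok     -4
2        26       59   warn      4
3        35       54   fail      2
4        87       65     ok     -4
5        59        9     ok     -4
filter rows where status in ['warn', 'fail']:
   humidity  battery status  drift
2        26       59   warn      4
3        35       54   fail      2
sort by humidity descending:
   humidity  battery status  drift
3        35       54   fail      2
2        26       59   warn      4
add column drift_times_battery = t['drift'] * t['battery']:
   humidity  battery status  drift  drift_times_battery
3        35       54   fail      2                  108
2        26       59   warn      4                  236
add column sum2 = t['humidity'] + t['drift_times_battery']:
   humidity  battery status  drift  drift_times_battery  sum2
3        35       54   fail      2                  108   143
2        26       59   warn      4                  236   262
Hence 262.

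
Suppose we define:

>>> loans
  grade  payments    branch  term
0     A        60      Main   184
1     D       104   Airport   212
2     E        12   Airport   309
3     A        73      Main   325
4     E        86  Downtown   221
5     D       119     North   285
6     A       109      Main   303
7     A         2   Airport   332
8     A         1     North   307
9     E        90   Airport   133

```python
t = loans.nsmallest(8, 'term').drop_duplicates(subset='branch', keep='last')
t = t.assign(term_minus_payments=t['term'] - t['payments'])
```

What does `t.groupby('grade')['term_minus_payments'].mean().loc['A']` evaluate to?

take 8 rows with smallest term:
  grade  payments    branch  term
9     E        90   Airport   133
0     A        60      Main   184
1     D       104   Airport   212
4     E        86  Downtown   221
5     D       119     North   285
6     A       109      Main   303
8     A         1     North   307
2     E        12   Airport   309
drop duplicate branch (keep=last):
  grade  payments    branch  term
4     E        86  Downtown   221
6     A       109      Main   303
8     A         1     North   307
2     E        12   Airport   309
add column term_minus_payments = t['term'] - t['payments']:
  grade  payments    branch  term  term_minus_payments
4     E        86  Downtown   221                  135
6     A       109      Main   303                  194
8     A         1     North   307                  306
2     E        12   Airport   309                  297
group by grade, mean of term_minus_payments:
grade
A    250.0
E    216.0
Name: term_minus_payments, dtype: float64

250.0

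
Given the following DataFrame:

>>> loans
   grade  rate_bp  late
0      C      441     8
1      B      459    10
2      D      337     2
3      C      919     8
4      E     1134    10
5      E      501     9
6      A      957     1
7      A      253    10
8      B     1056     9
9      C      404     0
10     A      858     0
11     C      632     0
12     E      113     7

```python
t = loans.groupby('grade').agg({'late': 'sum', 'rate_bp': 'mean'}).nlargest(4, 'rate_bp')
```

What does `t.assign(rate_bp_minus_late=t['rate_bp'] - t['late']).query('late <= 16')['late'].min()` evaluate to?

11

group by grade: sum(late), mean(rate_bp):
       late     rate_bp
grade                  
A        11  689.333333
B        19  757.500000
C        16  599.000000
D         2  337.000000
E        26  582.666667
take 4 rows with largest rate_bp:
       late     rate_bp
grade                  
B        19  757.500000
A        11  689.333333
C        16  599.000000
E        26  582.666667
add column rate_bp_minus_late = t['rate_bp'] - t['late']:
       late     rate_bp  rate_bp_minus_late
grade                                      
B        19  757.500000          738.500000
A        11  689.333333          678.333333
C        16  599.000000          583.000000
E        26  582.666667          556.666667
filter rows where late <= 16:
       late     rate_bp  rate_bp_minus_late
grade                                      
A        11  689.333333          678.333333
C        16  599.000000          583.000000
Taking the min of column 'late' gives 11.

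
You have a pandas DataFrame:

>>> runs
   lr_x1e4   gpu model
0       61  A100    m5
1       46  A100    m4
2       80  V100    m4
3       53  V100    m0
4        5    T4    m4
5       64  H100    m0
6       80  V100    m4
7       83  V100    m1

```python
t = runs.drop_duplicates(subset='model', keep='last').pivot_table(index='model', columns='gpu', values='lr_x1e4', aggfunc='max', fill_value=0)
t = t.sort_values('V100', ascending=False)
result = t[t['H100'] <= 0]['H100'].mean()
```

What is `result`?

drop duplicate model (keep=last):
   lr_x1e4   gpu model
0       61  A100    m5
5       64  H100    m0
6       80  V100    m4
7       83  V100    m1
pivot: rows=model, cols=gpu, max(lr_x1e4):
gpu    A100  H100  V100
model                  
m0        0    64     0
m1        0     0    83
m4        0     0    80
m5       61     0     0
sort by V100 descending:
gpu    A100  H100  V100
model                  
m1        0     0    83
m4        0     0    80
m0        0    64     0
m5       61     0     0
filter rows where H100 <= 0:
gpu    A100  H100  V100
model                  
m1        0     0    83
m4        0     0    80
m5       61     0     0
Hence 0.0.

0.0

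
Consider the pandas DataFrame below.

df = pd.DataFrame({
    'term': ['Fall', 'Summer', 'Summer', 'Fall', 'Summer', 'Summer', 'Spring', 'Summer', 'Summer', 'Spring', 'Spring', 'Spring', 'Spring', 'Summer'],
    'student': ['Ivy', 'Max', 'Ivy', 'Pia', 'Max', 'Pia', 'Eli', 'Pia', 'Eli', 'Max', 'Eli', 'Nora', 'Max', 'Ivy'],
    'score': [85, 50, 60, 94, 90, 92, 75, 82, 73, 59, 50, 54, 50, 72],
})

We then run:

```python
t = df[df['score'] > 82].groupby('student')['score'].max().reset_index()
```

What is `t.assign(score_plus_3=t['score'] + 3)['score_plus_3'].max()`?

97

filter rows where score > 82:
     term student  score
0    Fall     Ivy     85
3    Fall     Pia     94
4  Summer     Max     90
5  Summer     Pia     92
group by student, max of score:
student
Ivy    85
Max    90
Pia    94
Name: score, dtype: int64
reset_index():
  student  score
0     Ivy     85
1     Max     90
2     Pia     94
add column score_plus_3 = t['score'] + 3:
  student  score  score_plus_3
0     Ivy     85            88
1     Max     90            93
2     Pia     94            97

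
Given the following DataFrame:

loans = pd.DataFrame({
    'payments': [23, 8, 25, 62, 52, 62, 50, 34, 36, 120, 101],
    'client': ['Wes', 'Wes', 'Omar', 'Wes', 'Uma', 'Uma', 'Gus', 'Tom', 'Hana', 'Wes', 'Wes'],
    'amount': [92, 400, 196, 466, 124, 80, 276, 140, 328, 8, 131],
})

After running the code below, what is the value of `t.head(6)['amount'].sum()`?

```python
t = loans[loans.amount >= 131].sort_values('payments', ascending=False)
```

1537

filter rows where amount >= 131:
    payments client  amount
1          8    Wes     400
2         25   Omar     196
3         62    Wes     466
6         50    Gus     276
7         34    Tom     140
8         36   Hana     328
10       101    Wes     131
sort by payments descending:
    payments client  amount
10       101    Wes     131
3         62    Wes     466
6         50    Gus     276
8         36   Hana     328
7         34    Tom     140
2         25   Omar     196
1          8    Wes     400
take first 6 rows:
    payments client  amount
10       101    Wes     131
3         62    Wes     466
6         50    Gus     276
8         36   Hana     328
7         34    Tom     140
2         25   Omar     196
Reading off the sum of column 'amount', we get 1537.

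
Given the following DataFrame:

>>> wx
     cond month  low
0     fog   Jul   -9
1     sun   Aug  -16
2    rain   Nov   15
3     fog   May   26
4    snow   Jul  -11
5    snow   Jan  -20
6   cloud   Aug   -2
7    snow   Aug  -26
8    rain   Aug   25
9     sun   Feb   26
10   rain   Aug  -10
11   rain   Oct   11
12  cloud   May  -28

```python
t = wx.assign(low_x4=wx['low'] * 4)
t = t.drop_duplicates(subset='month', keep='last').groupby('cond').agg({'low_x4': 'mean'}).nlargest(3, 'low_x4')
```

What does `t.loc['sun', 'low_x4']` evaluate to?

104.0

add column low_x4 = wx['low'] * 4:
     cond month  low  low_x4
0     fog   Jul   -9     -36
1     sun   Aug  -16     -64
2    rain   Nov   15      60
3     fog   May   26     104
4    snow   Jul  -11     -44
5    snow   Jan  -20     -80
6   cloud   Aug   -2      -8
7    snow   Aug  -26    -104
8    rain   Aug   25     100
9     sun   Feb   26     104
10   rain   Aug  -10     -40
11   rain   Oct   11      44
12  cloud   May  -28    -112
drop duplicate month (keep=last):
     cond month  low  low_x4
2    rain   Nov   15      60
4    snow   Jul  -11     -44
5    snow   Jan  -20     -80
9     sun   Feb   26     104
10   rain   Aug  -10     -40
11   rain   Oct   11      44
12  cloud   May  -28    -112
group by cond, mean of low_x4:
           low_x4
cond             
cloud -112.000000
rain    21.333333
snow   -62.000000
sun    104.000000
take 3 rows with largest low_x4:
          low_x4
cond            
sun   104.000000
rain   21.333333
snow  -62.000000
The value at row 'sun', column 'low_x4' is 104.0.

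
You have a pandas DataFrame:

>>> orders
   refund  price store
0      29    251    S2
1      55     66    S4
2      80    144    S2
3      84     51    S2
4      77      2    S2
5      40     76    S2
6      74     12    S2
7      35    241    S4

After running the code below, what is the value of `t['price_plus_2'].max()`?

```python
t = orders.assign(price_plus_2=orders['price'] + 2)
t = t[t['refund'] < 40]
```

add column price_plus_2 = orders['price'] + 2:
   refund  price store  price_plus_2
0      29    251    S2           253
1      55     66    S4            68
2      80    144    S2           146
3      84     51    S2            53
4      77      2    S2             4
5      40     76    S2            78
6      74     12    S2            14
7      35    241    S4           243
filter rows where refund < 40:
   refund  price store  price_plus_2
0      29    251    S2           253
7      35    241    S4           243
So max() = 253.

253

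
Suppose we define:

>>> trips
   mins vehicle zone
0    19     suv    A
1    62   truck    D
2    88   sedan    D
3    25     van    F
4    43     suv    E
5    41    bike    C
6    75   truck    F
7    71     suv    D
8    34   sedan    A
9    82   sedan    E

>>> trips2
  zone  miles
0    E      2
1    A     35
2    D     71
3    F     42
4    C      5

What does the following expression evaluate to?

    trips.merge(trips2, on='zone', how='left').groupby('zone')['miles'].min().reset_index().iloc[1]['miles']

merge on 'zone' (how='left') → 10 rows:
   mins vehicle zone  miles
0    19     suv    A     35
1    62   truck    D     71
2    88   sedan    D     71
3    25     van    F     42
4    43     suv    E      2
5    41    bike    C      5
6    75   truck    F     42
7    71     suv    D     71
8    34   sedan    A     35
9    82   sedan    E      2
group by zone, min of miles:
zone
A    35
C     5
D    71
E     2
F    42
Name: miles, dtype: int64
reset_index():
  zone  miles
0    A     35
1    C      5
2    D     71
3    E      2
4    F     42
The value at position 1, column 'miles' is 5.

5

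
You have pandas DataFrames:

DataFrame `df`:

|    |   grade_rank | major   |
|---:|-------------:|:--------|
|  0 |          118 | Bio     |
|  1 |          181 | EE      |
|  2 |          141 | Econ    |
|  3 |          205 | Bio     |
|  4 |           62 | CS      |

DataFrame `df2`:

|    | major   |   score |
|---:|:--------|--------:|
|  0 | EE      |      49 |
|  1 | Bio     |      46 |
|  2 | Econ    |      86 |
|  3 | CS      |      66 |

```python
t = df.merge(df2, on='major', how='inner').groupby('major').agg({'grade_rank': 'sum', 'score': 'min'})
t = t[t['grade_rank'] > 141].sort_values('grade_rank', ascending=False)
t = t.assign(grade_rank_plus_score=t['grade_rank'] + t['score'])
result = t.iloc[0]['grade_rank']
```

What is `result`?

merge on 'major' (how='inner') → 5 rows:
   grade_rank major  score
0         118   Bio     46
1         181    EE     49
2         141  Econ     86
3         205   Bio     46
4          62    CS     66
group by major: sum(grade_rank), min(score):
       grade_rank  score
major                   
Bio           323     46
CS             62     66
EE            181     49
Econ          141     86
filter rows where grade_rank > 141:
       grade_rank  score
major                   
Bio           323     46
EE            181     49
sort by grade_rank descending:
       grade_rank  score
major                   
Bio           323     46
EE            181     49
add column grade_rank_plus_score = t['grade_rank'] + t['score']:
       grade_rank  score  grade_rank_plus_score
major                                          
Bio           323     46                    369
EE            181     49                    230

323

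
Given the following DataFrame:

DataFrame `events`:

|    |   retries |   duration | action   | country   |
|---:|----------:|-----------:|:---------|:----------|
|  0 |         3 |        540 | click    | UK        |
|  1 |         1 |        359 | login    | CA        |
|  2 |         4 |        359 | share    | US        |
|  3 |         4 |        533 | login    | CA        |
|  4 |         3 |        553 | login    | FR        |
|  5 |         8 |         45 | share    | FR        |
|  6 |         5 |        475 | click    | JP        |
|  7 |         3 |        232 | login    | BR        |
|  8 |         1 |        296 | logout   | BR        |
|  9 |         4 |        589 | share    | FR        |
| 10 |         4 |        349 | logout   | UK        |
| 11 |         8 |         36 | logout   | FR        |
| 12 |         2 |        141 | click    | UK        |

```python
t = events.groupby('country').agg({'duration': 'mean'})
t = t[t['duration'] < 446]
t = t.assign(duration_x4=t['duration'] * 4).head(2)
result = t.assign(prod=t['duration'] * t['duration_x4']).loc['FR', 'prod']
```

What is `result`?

373932.25

group by country, mean of duration:
           duration
country            
BR       264.000000
CA       446.000000
FR       305.750000
JP       475.000000
UK       343.333333
US       359.000000
filter rows where duration < 446:
           duration
country            
BR       264.000000
FR       305.750000
UK       343.333333
US       359.000000
add column duration_x4 = t['duration'] * 4:
           duration  duration_x4
country                         
BR       264.000000  1056.000000
FR       305.750000  1223.000000
UK       343.333333  1373.333333
US       359.000000  1436.000000
take first 2 rows:
         duration  duration_x4
country                       
BR         264.00       1056.0
FR         305.75       1223.0
add column prod = t['duration'] * t['duration_x4']:
         duration  duration_x4       prod
country                                  
BR         264.00       1056.0  278784.00
FR         305.75       1223.0  373932.25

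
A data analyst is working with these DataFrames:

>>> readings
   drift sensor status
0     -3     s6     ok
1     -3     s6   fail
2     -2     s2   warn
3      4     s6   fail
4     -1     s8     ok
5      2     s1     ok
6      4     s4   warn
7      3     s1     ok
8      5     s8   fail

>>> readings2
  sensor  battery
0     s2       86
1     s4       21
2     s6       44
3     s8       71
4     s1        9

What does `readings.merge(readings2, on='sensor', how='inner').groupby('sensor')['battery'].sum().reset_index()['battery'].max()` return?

142

merge on 'sensor' (how='inner') → 9 rows:
   drift sensor status  battery
0     -3     s6     ok       44
1     -3     s6   fail       44
2     -2     s2   warn       86
3      4     s6   fail       44
4     -1     s8     ok       71
5      2     s1     ok        9
6      4     s4   warn       21
7      3     s1     ok        9
8      5     s8   fail       71
group by sensor, sum of battery:
sensor
s1     18
s2     86
s4     21
s6    132
s8    142
Name: battery, dtype: int64
reset_index():
  sensor  battery
0     s1       18
1     s2       86
2     s4       21
3     s6      132
4     s8      142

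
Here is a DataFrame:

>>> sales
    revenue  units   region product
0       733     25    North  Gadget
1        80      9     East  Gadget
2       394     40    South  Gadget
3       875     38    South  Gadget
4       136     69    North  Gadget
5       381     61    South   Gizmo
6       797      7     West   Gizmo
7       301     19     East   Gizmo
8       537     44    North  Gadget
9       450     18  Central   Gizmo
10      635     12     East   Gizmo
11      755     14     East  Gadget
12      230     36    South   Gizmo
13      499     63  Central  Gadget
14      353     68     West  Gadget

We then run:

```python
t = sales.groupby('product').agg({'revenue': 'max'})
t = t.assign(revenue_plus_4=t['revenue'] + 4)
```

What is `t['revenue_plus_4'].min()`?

group by product, max of revenue:
         revenue
product         
Gadget       875
Gizmo        797
add column revenue_plus_4 = t['revenue'] + 4:
         revenue  revenue_plus_4
product                         
Gadget       875             879
Gizmo        797             801
So min() = 801.

801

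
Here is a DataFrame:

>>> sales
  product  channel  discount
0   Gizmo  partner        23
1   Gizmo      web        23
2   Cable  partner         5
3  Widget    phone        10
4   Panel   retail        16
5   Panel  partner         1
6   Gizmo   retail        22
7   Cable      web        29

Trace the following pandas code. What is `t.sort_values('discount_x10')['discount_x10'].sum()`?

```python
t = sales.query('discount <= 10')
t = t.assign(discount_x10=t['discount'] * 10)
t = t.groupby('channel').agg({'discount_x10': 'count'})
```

filter rows where discount <= 10:
  product  channel  discount
2   Cable  partner         5
3  Widget    phone        10
5   Panel  partner         1
add column discount_x10 = t['discount'] * 10:
  product  channel  discount  discount_x10
2   Cable  partner         5            50
3  Widget    phone        10           100
5   Panel  partner         1            10
group by channel, count of discount_x10:
         discount_x10
channel              
partner             2
phone               1
sort by discount_x10:
         discount_x10
channel              
phone               1
partner             2

3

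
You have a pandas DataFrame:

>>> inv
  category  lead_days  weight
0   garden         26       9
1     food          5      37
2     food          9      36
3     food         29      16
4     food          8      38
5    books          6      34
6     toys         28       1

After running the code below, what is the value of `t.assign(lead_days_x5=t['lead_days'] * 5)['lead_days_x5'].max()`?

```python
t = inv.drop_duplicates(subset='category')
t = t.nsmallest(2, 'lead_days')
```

drop duplicate category (keep=first):
  category  lead_days  weight
0   garden         26       9
1     food          5      37
5    books          6      34
6     toys         28       1
take 2 rows with smallest lead_days:
  category  lead_days  weight
1     food          5      37
5    books          6      34
add column lead_days_x5 = t['lead_days'] * 5:
  category  lead_days  weight  lead_days_x5
1     food          5      37            25
5    books          6      34            30
max of column 'lead_days_x5' → 30

30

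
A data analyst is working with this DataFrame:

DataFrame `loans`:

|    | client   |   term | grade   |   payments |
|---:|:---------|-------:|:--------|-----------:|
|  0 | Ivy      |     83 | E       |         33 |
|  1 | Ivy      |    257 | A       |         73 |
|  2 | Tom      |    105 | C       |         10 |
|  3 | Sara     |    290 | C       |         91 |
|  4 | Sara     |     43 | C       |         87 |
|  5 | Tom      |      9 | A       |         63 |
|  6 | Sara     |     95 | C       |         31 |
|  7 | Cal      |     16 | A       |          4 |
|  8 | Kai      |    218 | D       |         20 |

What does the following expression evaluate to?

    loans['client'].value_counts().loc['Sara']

value_counts of client:
client
Sara    3
Ivy     2
Tom     2
Cal     1
Kai     1
Name: count, dtype: int64
The value at index 'Sara' is 3.

3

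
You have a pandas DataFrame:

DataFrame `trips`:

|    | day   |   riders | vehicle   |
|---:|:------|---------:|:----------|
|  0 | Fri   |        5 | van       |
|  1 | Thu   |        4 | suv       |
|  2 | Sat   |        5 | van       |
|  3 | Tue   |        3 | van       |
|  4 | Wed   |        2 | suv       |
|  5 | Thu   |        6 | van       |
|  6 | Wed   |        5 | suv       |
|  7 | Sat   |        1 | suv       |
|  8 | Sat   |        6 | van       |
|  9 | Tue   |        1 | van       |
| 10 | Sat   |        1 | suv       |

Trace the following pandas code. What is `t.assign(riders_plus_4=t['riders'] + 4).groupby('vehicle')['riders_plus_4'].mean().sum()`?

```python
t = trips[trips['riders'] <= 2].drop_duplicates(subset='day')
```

filter rows where riders <= 2:
    day  riders vehicle
4   Wed       2     suv
7   Sat       1     suv
9   Tue       1     van
10  Sat       1     suv
drop duplicate day (keep=first):
   day  riders vehicle
4  Wed       2     suv
7  Sat       1     suv
9  Tue       1     van
add column riders_plus_4 = t['riders'] + 4:
   day  riders vehicle  riders_plus_4
4  Wed       2     suv              6
7  Sat       1     suv              5
9  Tue       1     van              5
group by vehicle, mean of riders_plus_4:
vehicle
suv    5.5
van    5.0
Name: riders_plus_4, dtype: float64
The sum of the resulting series is 10.5.

10.5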